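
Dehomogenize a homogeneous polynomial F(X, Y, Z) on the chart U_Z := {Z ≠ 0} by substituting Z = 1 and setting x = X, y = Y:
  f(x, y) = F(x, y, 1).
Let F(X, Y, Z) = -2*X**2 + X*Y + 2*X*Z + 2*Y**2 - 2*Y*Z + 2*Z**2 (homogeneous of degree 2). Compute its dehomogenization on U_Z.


f(x, y) = -2*x**2 + x*y + 2*x + 2*y**2 - 2*y + 2

On U_Z we set Z = 1. Each monomial c·X^i·Y^j·Z^k in F becomes c·x^i·y^j·1^k = c·x^i·y^j.
Substituting Z = 1: F(X, Y, 1) = -2*x**2 + x*y + 2*x + 2*y**2 - 2*y + 2.
Note: deg(f) ≤ deg(F) = 2; strict inequality happens when F is divisible by Z (lost terms).


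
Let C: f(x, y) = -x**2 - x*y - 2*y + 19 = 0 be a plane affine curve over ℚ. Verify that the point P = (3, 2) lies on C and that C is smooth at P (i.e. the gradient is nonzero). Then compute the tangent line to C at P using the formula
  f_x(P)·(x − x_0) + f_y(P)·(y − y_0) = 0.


Tangent line at P: -8*x - 5*y + 34 = 0.

Step 1: f(3, 2) = 0, so P lies on C.
Step 2: partial derivatives
  f_x(x, y) = -2*x - y, f_y(x, y) = -x - 2.
  f_x(P) = -8, f_y(P) = -5 (gradient nonzero, so P is smooth).
Step 3: tangent line at P: -8·(x − 3) + -5·(y − 2) = 0.
Expanding: -8*x - 5*y + 34 = 0.


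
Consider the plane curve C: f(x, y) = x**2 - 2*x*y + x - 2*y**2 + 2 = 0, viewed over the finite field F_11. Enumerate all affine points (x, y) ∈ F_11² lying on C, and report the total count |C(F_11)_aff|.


Affine F_11-points: {(0, 1), (0, 10), (1, 1), (1, 9), (2, 3), (2, 6), (3, 3), (3, 5), (4, 0), (4, 7), (5, 8), (5, 9), (6, 0), (6, 5), (7, 2), (8, 4), (8, 10), (9, 6), (9, 7), (10, 4), (10, 8)}; count = 21.

For each of the 121 pairs (x, y) ∈ F_11², evaluate f(x, y) mod 11. Record the zeros.
  x = 0: [0↦2, 1↦0, 2↦5, 3↦6, 4↦3, 5↦7, 6↦7, 7↦3, 8↦6, 9↦5, 10↦0]  zeros at y ∈ {1, 10}
  x = 1: [0↦4, 1↦0, 2↦3, 3↦2, 4↦8, 5↦10, 6↦8, 7↦2, 8↦3, 9↦0, 10↦4]  zeros at y ∈ {1, 9}
  x = 2: [0↦8, 1↦2, 2↦3, 3↦0, 4↦4, 5↦4, 6↦0, 7↦3, 8↦2, 9↦8, 10↦10]  zeros at y ∈ {3, 6}
  x = 3: [0↦3, 1↦6, 2↦5, 3↦0, 4↦2, 5↦0, 6↦5, 7↦6, 8↦3, 9↦7, 10↦7]  zeros at y ∈ {3, 5}
  x = 4: [0↦0, 1↦1, 2↦9, 3↦2, 4↦2, 5↦9, 6↦1, 7↦0, 8↦6, 9↦8, 10↦6]  zeros at y ∈ {0, 7}
  x = 5: [0↦10, 1↦9, 2↦4, 3↦6, 4↦4, 5↦9, 6↦10, 7↦7, 8↦0, 9↦0, 10↦7]  zeros at y ∈ {8, 9}
  x = 6: [0↦0, 1↦8, 2↦1, 3↦1, 4↦8, 5↦0, 6↦10, 7↦5, 8↦7, 9↦5, 10↦10]  zeros at y ∈ {0, 5}
  x = 7: [0↦3, 1↦9, 2↦0, 3↦9, 4↦3, 5↦4, 6↦1, 7↦5, 8↦5, 9↦1, 10↦4]  zeros at y ∈ {2}
  x = 8: [0↦8, 1↦1, 2↦1, 3↦8, 4↦0, 5↦10, 6↦5, 7↦7, 8↦5, 9↦10, 10↦0]  zeros at y ∈ {4, 10}
  x = 9: [0↦4, 1↦6, 2↦4, 3↦9, 4↦10, 5↦7, 6↦0, 7↦0, 8↦7, 9↦10, 10↦9]  zeros at y ∈ {6, 7}
  x = 10: [0↦2, 1↦2, 2↦9, 3↦1, 4↦0, 5↦6, 6↦8, 7↦6, 8↦0, 9↦1, 10↦9]  zeros at y ∈ {4, 8}
Collecting zeros: affine points = {(0, 1), (0, 10), (1, 1), (1, 9), (2, 3), (2, 6), (3, 3), (3, 5), (4, 0), (4, 7), (5, 8), (5, 9), (6, 0), (6, 5), (7, 2), (8, 4), (8, 10), (9, 6), (9, 7), (10, 4), (10, 8)}.
Total count |C(F_11)_aff| = 21.


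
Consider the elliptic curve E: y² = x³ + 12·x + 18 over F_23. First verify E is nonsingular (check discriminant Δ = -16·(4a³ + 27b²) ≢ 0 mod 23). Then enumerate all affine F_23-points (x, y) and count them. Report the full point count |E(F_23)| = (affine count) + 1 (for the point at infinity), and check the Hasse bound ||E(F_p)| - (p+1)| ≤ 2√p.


Affine points = {(0, 8), (0, 15), (1, 10), (1, 13), (2, 2), (2, 21), (3, 9), (3, 14), (7, 10), (7, 13), (9, 2), (9, 21), (11, 3), (11, 20), (12, 2), (12, 21), (13, 5), (13, 18), (14, 3), (14, 20), (15, 10), (15, 13), (17, 11), (17, 12), (20, 1), (20, 22), (21, 3), (21, 20)}; affine count = 28; |E(F_23)| = 29.

Discriminant check: Δ ∝ 4a³ + 27b² = 4·12³ + 27·18² = 4·1728 + 27·324 ≡ 20 (mod 23). Nonzero ⇒ E is nonsingular.
For each x ∈ F_23, compute rhs = x³ + 12·x + 18 mod 23, then count y ∈ F_23 with y² ≡ rhs.
  x = 0: rhs = 18, matching y values: 8, 15 (2 points).
  x = 1: rhs = 8, matching y values: 10, 13 (2 points).
  x = 2: rhs = 4, matching y values: 2, 21 (2 points).
  x = 3: rhs = 12, matching y values: 9, 14 (2 points).
  x = 4: rhs = 15, matching y values: none (0 points).
  x = 5: rhs = 19, matching y values: none (0 points).
  x = 6: rhs = 7, matching y values: none (0 points).
  x = 7: rhs = 8, matching y values: 10, 13 (2 points).
  x = 8: rhs = 5, matching y values: none (0 points).
  x = 9: rhs = 4, matching y values: 2, 21 (2 points).
  x = 10: rhs = 11, matching y values: none (0 points).
  x = 11: rhs = 9, matching y values: 3, 20 (2 points).
  x = 12: rhs = 4, matching y values: 2, 21 (2 points).
  x = 13: rhs = 2, matching y values: 5, 18 (2 points).
  x = 14: rhs = 9, matching y values: 3, 20 (2 points).
  x = 15: rhs = 8, matching y values: 10, 13 (2 points).
  x = 16: rhs = 5, matching y values: none (0 points).
  x = 17: rhs = 6, matching y values: 11, 12 (2 points).
  x = 18: rhs = 17, matching y values: none (0 points).
  x = 19: rhs = 21, matching y values: none (0 points).
  x = 20: rhs = 1, matching y values: 1, 22 (2 points).
  x = 21: rhs = 9, matching y values: 3, 20 (2 points).
  x = 22: rhs = 5, matching y values: none (0 points).
Total affine count: 28.
Full point count |E(F_23)| = 28 + 1 = 29.
Hasse bound: |29 − (23+1)| = |5| = 5 ≤ 2√23 ≈ 9.5917 ✓.


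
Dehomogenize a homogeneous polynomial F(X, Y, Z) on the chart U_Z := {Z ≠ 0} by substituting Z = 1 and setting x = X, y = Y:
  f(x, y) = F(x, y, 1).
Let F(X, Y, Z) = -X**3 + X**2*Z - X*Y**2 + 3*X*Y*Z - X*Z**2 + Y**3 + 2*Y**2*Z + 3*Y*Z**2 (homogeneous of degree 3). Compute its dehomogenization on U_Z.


f(x, y) = -x**3 + x**2 - x*y**2 + 3*x*y - x + y**3 + 2*y**2 + 3*y

On U_Z we set Z = 1. Each monomial c·X^i·Y^j·Z^k in F becomes c·x^i·y^j·1^k = c·x^i·y^j.
Substituting Z = 1: F(X, Y, 1) = -x**3 + x**2 - x*y**2 + 3*x*y - x + y**3 + 2*y**2 + 3*y.
Note: deg(f) ≤ deg(F) = 3; strict inequality happens when F is divisible by Z (lost terms).


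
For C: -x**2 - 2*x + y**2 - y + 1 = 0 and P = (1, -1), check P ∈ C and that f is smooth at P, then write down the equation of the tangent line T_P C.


Tangent line at P: -4*x - 3*y + 1 = 0.

Step 1: f(1, -1) = 0, so P lies on C.
Step 2: partial derivatives
  f_x(x, y) = -2*x - 2, f_y(x, y) = 2*y - 1.
  f_x(P) = -4, f_y(P) = -3 (gradient nonzero, so P is smooth).
Step 3: tangent line at P: -4·(x − 1) + -3·(y − -1) = 0.
Expanding: -4*x - 3*y + 1 = 0.


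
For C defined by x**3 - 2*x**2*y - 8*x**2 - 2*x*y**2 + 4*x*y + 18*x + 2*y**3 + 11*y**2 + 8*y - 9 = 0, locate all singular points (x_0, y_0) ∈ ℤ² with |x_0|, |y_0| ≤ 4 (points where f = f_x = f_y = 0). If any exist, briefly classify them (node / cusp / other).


Singular points: {(2, -1)}; classification: cusp.

Compute partial derivatives:
  f_x = 3*x**2 - 4*x*y - 16*x - 2*y**2 + 4*y + 18.
  f_y = -2*x**2 - 4*x*y + 4*x + 6*y**2 + 22*y + 8.
Scan x_0 ∈ {−4, ..., 4}. For each x_0, f_y(x_0, y) is a polynomial in y; find its integer roots y ∈ {−4, ..., 4}, then test f_x and f at those candidates.
  x = -4: f_y(-4, y) = 6*y**2 + 38*y - 40; no integer root y with |y| ≤ 4.
  x = -3: f_y(-3, y) = 6*y**2 + 34*y - 22; no integer root y with |y| ≤ 4.
  x = -2: f_y(-2, y) = 6*y**2 + 30*y - 8; no integer root y with |y| ≤ 4.
  x = -1: f_y(-1, y) = 6*y**2 + 26*y + 2; no integer root y with |y| ≤ 4.
  x = 0: f_y(0, y) = 6*y**2 + 22*y + 8; no integer root y with |y| ≤ 4.
  x = 1: f_y(1, y) = 6*y**2 + 18*y + 10; no integer root y with |y| ≤ 4.
  x = 2: f_y(2, y) = 6*y**2 + 14*y + 8; vanishes at y ∈ {-1}. (2, -1): f_x = 0, f = 0 — SINGULAR.
  x = 3: f_y(3, y) = 6*y**2 + 10*y + 2; no integer root y with |y| ≤ 4.
  x = 4: f_y(4, y) = 6*y**2 + 6*y - 8; no integer root y with |y| ≤ 4.
Only singular point on the grid: (2, -1).
Classify: substitute x = 2 + u, y = -1 + v and expand: f = u**3 - 2*u**2*v - 2*u*v**2 + 2*v**3 + v**2.
No constant or linear terms (consistent with a singular point). Quadratic part: v**2. Cubic part: u**3 - 2*u**2*v - 2*u*v**2 + 2*v**3.
The quadratic part v**2 is a perfect square, so there is a single (double) tangent line v = 0, i.e. y = -1. Restricting the cubic part to that line (v = 0) leaves u**3 ≠ 0, so f is not divisible by v and the branch is v² ≈ -u**3 to lowest order — this is a cusp.
Classification: cusp.


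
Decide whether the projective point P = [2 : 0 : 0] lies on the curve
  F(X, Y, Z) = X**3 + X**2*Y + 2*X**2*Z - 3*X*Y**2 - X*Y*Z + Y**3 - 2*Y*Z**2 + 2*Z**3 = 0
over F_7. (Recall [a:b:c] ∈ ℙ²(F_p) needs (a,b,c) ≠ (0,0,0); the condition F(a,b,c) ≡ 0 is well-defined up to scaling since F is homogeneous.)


F(2,0,0) ≡ 1 (mod 7); P is NOT on the curve.

Evaluate F(2, 0, 0) term-by-term (mod 7).
  X**3 ↦ 1·8·1·1 = 8
  X**2*Y ↦ 1·4·0·1 = 0
  2*X**2*Z ↦ 2·4·1·0 = 0
  -3*X*Y**2 ↦ -3·2·0·1 = 0
  -X*Y*Z ↦ -1·2·0·0 = 0
  Y**3 ↦ 1·1·0·1 = 0
  -2*Y*Z**2 ↦ -2·1·0·0 = 0
  2*Z**3 ↦ 2·1·1·0 = 0
Sum: F(2, 0, 0) = (8) + (0) + (0) + (0) + (0) + (0) + (0) + (0) = 8.
Reducing mod 7: 8 ≡ 1 (mod 7).
Since F(a, b, c) ≡ 1 ≠ 0 (mod 7), P does NOT lie on the curve.


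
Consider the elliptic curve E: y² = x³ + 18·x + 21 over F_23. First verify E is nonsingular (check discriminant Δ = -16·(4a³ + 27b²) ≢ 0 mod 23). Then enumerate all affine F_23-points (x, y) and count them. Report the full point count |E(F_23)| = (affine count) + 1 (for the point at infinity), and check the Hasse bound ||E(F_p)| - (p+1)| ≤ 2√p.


Affine points = {(5, 11), (5, 12), (6, 0), (11, 3), (11, 20), (14, 2), (14, 21), (15, 3), (15, 20), (16, 9), (16, 14), (18, 6), (18, 17), (19, 0), (20, 3), (20, 20), (21, 0), (22, 5), (22, 18)}; affine count = 19; |E(F_23)| = 20.

Discriminant check: Δ ∝ 4a³ + 27b² = 4·18³ + 27·21² = 4·5832 + 27·441 ≡ 22 (mod 23). Nonzero ⇒ E is nonsingular.
For each x ∈ F_23, compute rhs = x³ + 18·x + 21 mod 23, then count y ∈ F_23 with y² ≡ rhs.
  x = 0: rhs = 21, matching y values: none (0 points).
  x = 1: rhs = 17, matching y values: none (0 points).
  x = 2: rhs = 19, matching y values: none (0 points).
  x = 3: rhs = 10, matching y values: none (0 points).
  x = 4: rhs = 19, matching y values: none (0 points).
  x = 5: rhs = 6, matching y values: 11, 12 (2 points).
  x = 6: rhs = 0, matching y values: 0 (1 points).
  x = 7: rhs = 7, matching y values: none (0 points).
  x = 8: rhs = 10, matching y values: none (0 points).
  x = 9: rhs = 15, matching y values: none (0 points).
  x = 10: rhs = 5, matching y values: none (0 points).
  x = 11: rhs = 9, matching y values: 3, 20 (2 points).
  x = 12: rhs = 10, matching y values: none (0 points).
  x = 13: rhs = 14, matching y values: none (0 points).
  x = 14: rhs = 4, matching y values: 2, 21 (2 points).
  x = 15: rhs = 9, matching y values: 3, 20 (2 points).
  x = 16: rhs = 12, matching y values: 9, 14 (2 points).
  x = 17: rhs = 19, matching y values: none (0 points).
  x = 18: rhs = 13, matching y values: 6, 17 (2 points).
  x = 19: rhs = 0, matching y values: 0 (1 points).
  x = 20: rhs = 9, matching y values: 3, 20 (2 points).
  x = 21: rhs = 0, matching y values: 0 (1 points).
  x = 22: rhs = 2, matching y values: 5, 18 (2 points).
Total affine count: 19.
Full point count |E(F_23)| = 19 + 1 = 20.
Hasse bound: |20 − (23+1)| = |-4| = 4 ≤ 2√23 ≈ 9.5917 ✓.


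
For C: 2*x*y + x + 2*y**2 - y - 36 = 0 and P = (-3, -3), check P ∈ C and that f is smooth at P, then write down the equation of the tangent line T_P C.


Tangent line at P: -5*x - 19*y - 72 = 0.

Step 1: f(-3, -3) = 0, so P lies on C.
Step 2: partial derivatives
  f_x(x, y) = 2*y + 1, f_y(x, y) = 2*x + 4*y - 1.
  f_x(P) = -5, f_y(P) = -19 (gradient nonzero, so P is smooth).
Step 3: tangent line at P: -5·(x − -3) + -19·(y − -3) = 0.
Expanding: -5*x - 19*y - 72 = 0.


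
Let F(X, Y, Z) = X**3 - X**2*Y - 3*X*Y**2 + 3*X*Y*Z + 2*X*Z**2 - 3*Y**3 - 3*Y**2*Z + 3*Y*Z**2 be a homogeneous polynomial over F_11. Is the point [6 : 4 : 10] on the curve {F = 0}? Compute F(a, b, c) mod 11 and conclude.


F(6,4,10) ≡ 10 (mod 11); P is NOT on the curve.

Evaluate F(6, 4, 10) term-by-term (mod 11).
  X**3 ↦ 1·216·1·1 = 216
  -X**2*Y ↦ -1·36·4·1 = -144
  -3*X*Y**2 ↦ -3·6·16·1 = -288
  3*X*Y*Z ↦ 3·6·4·10 = 720
  2*X*Z**2 ↦ 2·6·1·100 = 1200
  -3*Y**3 ↦ -3·1·64·1 = -192
  -3*Y**2*Z ↦ -3·1·16·10 = -480
  3*Y*Z**2 ↦ 3·1·4·100 = 1200
Sum: F(6, 4, 10) = (216) + (-144) + (-288) + (720) + (1200) + (-192) + (-480) + (1200) = 2232.
Reducing mod 11: 2232 ≡ 10 (mod 11).
Since F(a, b, c) ≡ 10 ≠ 0 (mod 11), P does NOT lie on the curve.


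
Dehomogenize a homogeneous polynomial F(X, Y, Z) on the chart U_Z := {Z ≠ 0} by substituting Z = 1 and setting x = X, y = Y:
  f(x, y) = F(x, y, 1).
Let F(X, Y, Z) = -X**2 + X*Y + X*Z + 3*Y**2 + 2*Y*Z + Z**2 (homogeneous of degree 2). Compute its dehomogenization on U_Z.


f(x, y) = -x**2 + x*y + x + 3*y**2 + 2*y + 1

On U_Z we set Z = 1. Each monomial c·X^i·Y^j·Z^k in F becomes c·x^i·y^j·1^k = c·x^i·y^j.
Substituting Z = 1: F(X, Y, 1) = -x**2 + x*y + x + 3*y**2 + 2*y + 1.
Note: deg(f) ≤ deg(F) = 2; strict inequality happens when F is divisible by Z (lost terms).


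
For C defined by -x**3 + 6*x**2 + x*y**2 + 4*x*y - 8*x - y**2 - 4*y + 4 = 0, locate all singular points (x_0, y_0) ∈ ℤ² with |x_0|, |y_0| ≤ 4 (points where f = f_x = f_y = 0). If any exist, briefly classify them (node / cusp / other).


Singular points: {(2, -2)}; classification: cusp.

Compute partial derivatives:
  f_x = -3*x**2 + 12*x + y**2 + 4*y - 8.
  f_y = 2*x*y + 4*x - 2*y - 4.
Scan x_0 ∈ {−4, ..., 4}. For each x_0, f_y(x_0, y) is a polynomial in y; find its integer roots y ∈ {−4, ..., 4}, then test f_x and f at those candidates.
  x = -4: f_y(-4, y) = -10*y - 20; vanishes at y ∈ {-2}. (-4, -2): f_x = -108 ≠ 0.
  x = -3: f_y(-3, y) = -8*y - 16; vanishes at y ∈ {-2}. (-3, -2): f_x = -75 ≠ 0.
  x = -2: f_y(-2, y) = -6*y - 12; vanishes at y ∈ {-2}. (-2, -2): f_x = -48 ≠ 0.
  x = -1: f_y(-1, y) = -4*y - 8; vanishes at y ∈ {-2}. (-1, -2): f_x = -27 ≠ 0.
  x = 0: f_y(0, y) = -2*y - 4; vanishes at y ∈ {-2}. (0, -2): f_x = -12 ≠ 0.
  x = 1: f_y(1, y) = 0; vanishes at y ∈ {-4, -3, -2, -1, 0, 1, 2, 3, 4}. (1, -4): f_x = 1 ≠ 0; (1, -3): f_x = -2 ≠ 0; (1, -2): f_x = -3 ≠ 0; (1, -1): f_x = -2 ≠ 0; (1, 0): f_x = 1 ≠ 0; (1, 1): f_x = 6 ≠ 0; (1, 2): f_x = 13 ≠ 0; (1, 3): f_x = 22 ≠ 0; (1, 4): f_x = 33 ≠ 0.
  x = 2: f_y(2, y) = 2*y + 4; vanishes at y ∈ {-2}. (2, -2): f_x = 0, f = 0 — SINGULAR.
  x = 3: f_y(3, y) = 4*y + 8; vanishes at y ∈ {-2}. (3, -2): f_x = -3 ≠ 0.
  x = 4: f_y(4, y) = 6*y + 12; vanishes at y ∈ {-2}. (4, -2): f_x = -12 ≠ 0.
Only singular point on the grid: (2, -2).
Classify: substitute x = 2 + u, y = -2 + v and expand: f = -u**3 + u*v**2 + v**2.
No constant or linear terms (consistent with a singular point). Quadratic part: v**2. Cubic part: -u**3 + u*v**2.
The quadratic part v**2 is a perfect square, so there is a single (double) tangent line v = 0, i.e. y = -2. Restricting the cubic part to that line (v = 0) leaves -u**3 ≠ 0, so f is not divisible by v and the branch is v² ≈ u**3 to lowest order — this is a cusp.
Classification: cusp.


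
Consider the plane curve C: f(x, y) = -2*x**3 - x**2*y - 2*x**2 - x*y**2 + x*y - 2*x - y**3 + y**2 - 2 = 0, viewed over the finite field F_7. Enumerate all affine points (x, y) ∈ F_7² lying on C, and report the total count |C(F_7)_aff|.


Affine F_7-points: {(0, 6), (1, 3), (1, 5), (1, 6), (2, 6), (5, 5), (6, 0)}; count = 7.

For each of the 49 pairs (x, y) ∈ F_7², evaluate f(x, y) mod 7. Record the zeros.
  x = 0: [0↦5, 1↦5, 2↦1, 3↦1, 4↦6, 5↦3, 6↦0]  zeros at y ∈ {6}
  x = 1: [0↦6, 1↦5, 2↦5, 3↦0, 4↦5, 5↦0, 6↦0]  zeros at y ∈ {3, 5, 6}
  x = 2: [0↦5, 1↦1, 2↦3, 3↦5, 4↦1, 5↦6, 6↦0]  zeros at y ∈ {6}
  x = 3: [0↦4, 1↦2, 2↦4, 3↦4, 4↦3, 5↦2, 6↦2]  zeros at y ∈ ∅
  x = 4: [0↦5, 1↦3, 2↦3, 3↦6, 4↦6, 5↦4, 6↦1]  zeros at y ∈ ∅
  x = 5: [0↦3, 1↦6, 2↦2, 3↦6, 4↦5, 5↦0, 6↦6]  zeros at y ∈ {5}
  x = 6: [0↦0, 1↦6, 2↦3, 3↦6, 4↦2, 5↦6, 6↦5]  zeros at y ∈ {0}
Collecting zeros: affine points = {(0, 6), (1, 3), (1, 5), (1, 6), (2, 6), (5, 5), (6, 0)}.
Total count |C(F_7)_aff| = 7.


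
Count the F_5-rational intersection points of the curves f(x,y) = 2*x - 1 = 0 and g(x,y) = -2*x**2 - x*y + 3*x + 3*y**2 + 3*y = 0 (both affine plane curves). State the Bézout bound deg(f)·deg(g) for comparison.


Common zeros: ∅; count = 0; Bézout bound = 2.

deg(f) = 1, deg(g) = 2, so Bézout bound = 2.
Scan x ∈ F_5. For each x, list the y ∈ F_5 with f(x, y) ≡ 0 and those with g(x, y) ≡ 0 (mod 5); the common zeros in that column are the intersection.
  x = 0: f ≡ 0 at y ∈ ∅; g ≡ 0 at y ∈ {0, 4}; common: ∅.
  x = 1: f ≡ 0 at y ∈ ∅; g ≡ 0 at y ∈ ∅; common: ∅.
  x = 2: f ≡ 0 at y ∈ ∅; g ≡ 0 at y ∈ {4}; common: ∅.
  x = 3: f ≡ 0 at y ∈ {0, 1, 2, 3, 4}; g ≡ 0 at y ∈ ∅; common: ∅.
  x = 4: f ≡ 0 at y ∈ ∅; g ≡ 0 at y ∈ {0, 2}; common: ∅.
Collecting: common zeros = ∅, so the count is 0.
Comparison with the Bézout bound: 0 ≤ 2 = deg(f)·deg(g), as expected for curves with no common component (the affine F_5-count falls short of the bound because intersections may lie at infinity, over extension fields, or carry multiplicity).


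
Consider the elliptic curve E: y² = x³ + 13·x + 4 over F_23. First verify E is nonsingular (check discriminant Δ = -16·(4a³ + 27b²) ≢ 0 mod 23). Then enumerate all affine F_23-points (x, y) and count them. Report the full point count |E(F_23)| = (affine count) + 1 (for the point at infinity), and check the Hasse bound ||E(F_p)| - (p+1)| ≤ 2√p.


Affine points = {(0, 2), (0, 21), (1, 8), (1, 15), (3, 1), (3, 22), (7, 1), (7, 22), (11, 11), (11, 12), (12, 5), (12, 18), (13, 1), (13, 22), (14, 3), (14, 20), (15, 3), (15, 20), (17, 3), (17, 20), (19, 7), (19, 16), (21, 4), (21, 19), (22, 6), (22, 17)}; affine count = 26; |E(F_23)| = 27.

Discriminant check: Δ ∝ 4a³ + 27b² = 4·13³ + 27·4² = 4·2197 + 27·16 ≡ 20 (mod 23). Nonzero ⇒ E is nonsingular.
For each x ∈ F_23, compute rhs = x³ + 13·x + 4 mod 23, then count y ∈ F_23 with y² ≡ rhs.
  x = 0: rhs = 4, matching y values: 2, 21 (2 points).
  x = 1: rhs = 18, matching y values: 8, 15 (2 points).
  x = 2: rhs = 15, matching y values: none (0 points).
  x = 3: rhs = 1, matching y values: 1, 22 (2 points).
  x = 4: rhs = 5, matching y values: none (0 points).
  x = 5: rhs = 10, matching y values: none (0 points).
  x = 6: rhs = 22, matching y values: none (0 points).
  x = 7: rhs = 1, matching y values: 1, 22 (2 points).
  x = 8: rhs = 22, matching y values: none (0 points).
  x = 9: rhs = 22, matching y values: none (0 points).
  x = 10: rhs = 7, matching y values: none (0 points).
  x = 11: rhs = 6, matching y values: 11, 12 (2 points).
  x = 12: rhs = 2, matching y values: 5, 18 (2 points).
  x = 13: rhs = 1, matching y values: 1, 22 (2 points).
  x = 14: rhs = 9, matching y values: 3, 20 (2 points).
  x = 15: rhs = 9, matching y values: 3, 20 (2 points).
  x = 16: rhs = 7, matching y values: none (0 points).
  x = 17: rhs = 9, matching y values: 3, 20 (2 points).
  x = 18: rhs = 21, matching y values: none (0 points).
  x = 19: rhs = 3, matching y values: 7, 16 (2 points).
  x = 20: rhs = 7, matching y values: none (0 points).
  x = 21: rhs = 16, matching y values: 4, 19 (2 points).
  x = 22: rhs = 13, matching y values: 6, 17 (2 points).
Total affine count: 26.
Full point count |E(F_23)| = 26 + 1 = 27.
Hasse bound: |27 − (23+1)| = |3| = 3 ≤ 2√23 ≈ 9.5917 ✓.


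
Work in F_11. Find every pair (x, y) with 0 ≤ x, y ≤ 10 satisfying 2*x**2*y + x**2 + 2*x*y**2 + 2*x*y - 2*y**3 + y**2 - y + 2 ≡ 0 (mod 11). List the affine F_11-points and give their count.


Affine F_11-points: {(0, 1), (3, 0), (6, 1), (6, 5), (6, 6), (7, 6), (8, 0), (8, 3), (9, 3)}; count = 9.

For each of the 121 pairs (x, y) ∈ F_11², evaluate f(x, y) mod 11. Record the zeros.
  x = 0: [0↦2, 1↦0, 2↦10, 3↦9, 4↦7, 5↦3, 6↦7, 7↦7, 8↦2, 9↦2, 10↦6]  zeros at y ∈ {1}
  x = 1: [0↦3, 1↦7, 2↦5, 3↦7, 4↦1, 5↦8, 6↦5, 7↦2, 8↦9, 9↦3, 10↦5]  zeros at y ∈ ∅
  x = 2: [0↦6, 1↦9, 2↦10, 3↦8, 4↦2, 5↦2, 6↦7, 7↦5, 8↦6, 9↦9, 10↦2]  zeros at y ∈ ∅
  x = 3: [0↦0, 1↦6, 2↦3, 3↦1, 4↦10, 5↦7, 6↦2, 7↦5, 8↦4, 9↦9, 10↦8]  zeros at y ∈ {0}
  x = 4: [0↦7, 1↦9, 2↦6, 3↦8, 4↦3, 5↦1, 6↦1, 7↦2, 8↦3, 9↦3, 10↦1]  zeros at y ∈ ∅
  x = 5: [0↦5, 1↦7, 2↦8, 3↦7, 4↦3, 5↦6, 6↦4, 7↦7, 8↦3, 9↦2, 10↦3]  zeros at y ∈ ∅
  x = 6: [0↦5, 1↦0, 2↦9, 3↦9, 4↦10, 5↦0, 6↦0, 7↦9, 8↦4, 9↦6, 10↦3]  zeros at y ∈ {1, 5, 6}
  x = 7: [0↦7, 1↦10, 2↦9, 3↦3, 4↦2, 5↦5, 6↦0, 7↦8, 8↦6, 9↦4, 10↦1]  zeros at y ∈ {6}
  x = 8: [0↦0, 1↦4, 2↦8, 3↦0, 4↦1, 5↦10, 6↦4, 7↦4, 8↦9, 9↦7, 10↦8]  zeros at y ∈ {0, 3}
  x = 9: [0↦6, 1↦4, 2↦6, 3↦0, 4↦7, 5↦4, 6↦1, 7↦8, 8↦2, 9↦4, 10↦2]  zeros at y ∈ {3}
  x = 10: [0↦3, 1↦10, 2↦3, 3↦3, 4↦9, 5↦9, 6↦2, 7↦9, 8↦7, 9↦6, 10↦5]  zeros at y ∈ ∅
Collecting zeros: affine points = {(0, 1), (3, 0), (6, 1), (6, 5), (6, 6), (7, 6), (8, 0), (8, 3), (9, 3)}.
Total count |C(F_11)_aff| = 9.


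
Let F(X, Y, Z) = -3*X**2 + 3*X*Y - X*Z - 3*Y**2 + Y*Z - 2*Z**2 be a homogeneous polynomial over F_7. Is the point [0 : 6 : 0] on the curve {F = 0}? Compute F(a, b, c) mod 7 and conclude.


F(0,6,0) ≡ 4 (mod 7); P is NOT on the curve.

Evaluate F(0, 6, 0) term-by-term (mod 7).
  -3*X**2 ↦ -3·0·1·1 = 0
  3*X*Y ↦ 3·0·6·1 = 0
  -X*Z ↦ -1·0·1·0 = 0
  -3*Y**2 ↦ -3·1·36·1 = -108
  Y*Z ↦ 1·1·6·0 = 0
  -2*Z**2 ↦ -2·1·1·0 = 0
Sum: F(0, 6, 0) = (0) + (0) + (0) + (-108) + (0) + (0) = -108.
Reducing mod 7: -108 ≡ 4 (mod 7).
Since F(a, b, c) ≡ 4 ≠ 0 (mod 7), P does NOT lie on the curve.


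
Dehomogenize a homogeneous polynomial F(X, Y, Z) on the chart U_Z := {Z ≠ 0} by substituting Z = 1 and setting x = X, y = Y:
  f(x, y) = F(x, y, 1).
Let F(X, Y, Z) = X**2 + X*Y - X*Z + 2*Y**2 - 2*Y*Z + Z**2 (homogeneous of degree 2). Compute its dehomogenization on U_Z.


f(x, y) = x**2 + x*y - x + 2*y**2 - 2*y + 1

On U_Z we set Z = 1. Each monomial c·X^i·Y^j·Z^k in F becomes c·x^i·y^j·1^k = c·x^i·y^j.
Substituting Z = 1: F(X, Y, 1) = x**2 + x*y - x + 2*y**2 - 2*y + 1.
Note: deg(f) ≤ deg(F) = 2; strict inequality happens when F is divisible by Z (lost terms).


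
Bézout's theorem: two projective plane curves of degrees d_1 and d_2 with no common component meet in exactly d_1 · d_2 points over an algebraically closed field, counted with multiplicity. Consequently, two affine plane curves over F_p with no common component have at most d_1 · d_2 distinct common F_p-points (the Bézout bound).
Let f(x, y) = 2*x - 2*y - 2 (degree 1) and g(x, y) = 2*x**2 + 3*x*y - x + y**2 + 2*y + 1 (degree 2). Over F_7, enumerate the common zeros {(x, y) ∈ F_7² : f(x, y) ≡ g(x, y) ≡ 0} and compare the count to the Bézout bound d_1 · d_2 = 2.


Common zeros: {(0, 6), (3, 2)}; count = 2; Bézout bound = 2.

deg(f) = 1, deg(g) = 2, so Bézout bound = 2.
Scan x ∈ F_7. For each x, list the y ∈ F_7 with f(x, y) ≡ 0 and those with g(x, y) ≡ 0 (mod 7); the common zeros in that column are the intersection.
  x = 0: f ≡ 0 at y ∈ {6}; g ≡ 0 at y ∈ {6}; common: {6}.
  x = 1: f ≡ 0 at y ∈ {0}; g ≡ 0 at y ∈ ∅; common: ∅.
  x = 2: f ≡ 0 at y ∈ {1}; g ≡ 0 at y ∈ {0, 6}; common: ∅.
  x = 3: f ≡ 0 at y ∈ {2}; g ≡ 0 at y ∈ {1, 2}; common: {2}.
  x = 4: f ≡ 0 at y ∈ {3}; g ≡ 0 at y ∈ ∅; common: ∅.
  x = 5: f ≡ 0 at y ∈ {4}; g ≡ 0 at y ∈ {2}; common: ∅.
  x = 6: f ≡ 0 at y ∈ {5}; g ≡ 0 at y ∈ ∅; common: ∅.
Collecting: common zeros = {(0, 6), (3, 2)}, so the count is 2.
Comparison with the Bézout bound: 2 ≤ 2 = deg(f)·deg(g), as expected for curves with no common component (the bound is attained).


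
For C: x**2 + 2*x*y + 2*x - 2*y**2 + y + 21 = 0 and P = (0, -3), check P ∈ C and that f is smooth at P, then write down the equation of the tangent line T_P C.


Tangent line at P: -4*x + 13*y + 39 = 0.

Step 1: f(0, -3) = 0, so P lies on C.
Step 2: partial derivatives
  f_x(x, y) = 2*x + 2*y + 2, f_y(x, y) = 2*x - 4*y + 1.
  f_x(P) = -4, f_y(P) = 13 (gradient nonzero, so P is smooth).
Step 3: tangent line at P: -4·(x − 0) + 13·(y − -3) = 0.
Expanding: -4*x + 13*y + 39 = 0.


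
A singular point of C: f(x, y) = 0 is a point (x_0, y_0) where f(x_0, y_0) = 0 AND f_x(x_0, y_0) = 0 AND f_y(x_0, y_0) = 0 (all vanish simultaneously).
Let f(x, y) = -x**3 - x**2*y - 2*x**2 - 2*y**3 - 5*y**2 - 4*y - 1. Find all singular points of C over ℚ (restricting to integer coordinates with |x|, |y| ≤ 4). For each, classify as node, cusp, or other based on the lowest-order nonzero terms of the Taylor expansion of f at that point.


Singular points: {(0, -1)}; classification: node.

Compute partial derivatives:
  f_x = -3*x**2 - 2*x*y - 4*x.
  f_y = -x**2 - 6*y**2 - 10*y - 4.
Scan x_0 ∈ {−4, ..., 4}. For each x_0, f_y(x_0, y) is a polynomial in y; find its integer roots y ∈ {−4, ..., 4}, then test f_x and f at those candidates.
  x = -4: f_y(-4, y) = -6*y**2 - 10*y - 20; no integer root y with |y| ≤ 4.
  x = -3: f_y(-3, y) = -6*y**2 - 10*y - 13; no integer root y with |y| ≤ 4.
  x = -2: f_y(-2, y) = -6*y**2 - 10*y - 8; no integer root y with |y| ≤ 4.
  x = -1: f_y(-1, y) = -6*y**2 - 10*y - 5; no integer root y with |y| ≤ 4.
  x = 0: f_y(0, y) = -6*y**2 - 10*y - 4; vanishes at y ∈ {-1}. (0, -1): f_x = 0, f = 0 — SINGULAR.
  x = 1: f_y(1, y) = -6*y**2 - 10*y - 5; no integer root y with |y| ≤ 4.
  x = 2: f_y(2, y) = -6*y**2 - 10*y - 8; no integer root y with |y| ≤ 4.
  x = 3: f_y(3, y) = -6*y**2 - 10*y - 13; no integer root y with |y| ≤ 4.
  x = 4: f_y(4, y) = -6*y**2 - 10*y - 20; no integer root y with |y| ≤ 4.
Only singular point on the grid: (0, -1).
Classify: substitute x = 0 + u, y = -1 + v and expand: f = -u**3 - u**2*v - u**2 - 2*v**3 + v**2.
No constant or linear terms (consistent with a singular point). Quadratic part: -u**2 + v**2. Cubic part: -u**3 - u**2*v - 2*v**3.
The quadratic part v**2 - u**2 = (v − u)(v + u) splits into two distinct linear factors, so there are two distinct tangent lines y − -1 = ±(x − 0) — this is a node (ordinary double point).
Classification: node.


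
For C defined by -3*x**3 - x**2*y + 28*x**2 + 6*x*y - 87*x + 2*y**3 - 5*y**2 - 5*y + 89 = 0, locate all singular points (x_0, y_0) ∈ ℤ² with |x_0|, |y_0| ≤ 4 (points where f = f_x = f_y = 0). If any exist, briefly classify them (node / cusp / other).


Singular points: {(3, 1)}; classification: cusp.

Compute partial derivatives:
  f_x = -9*x**2 - 2*x*y + 56*x + 6*y - 87.
  f_y = -x**2 + 6*x + 6*y**2 - 10*y - 5.
Scan x_0 ∈ {−4, ..., 4}. For each x_0, f_y(x_0, y) is a polynomial in y; find its integer roots y ∈ {−4, ..., 4}, then test f_x and f at those candidates.
  x = -4: f_y(-4, y) = 6*y**2 - 10*y - 45; no integer root y with |y| ≤ 4.
  x = -3: f_y(-3, y) = 6*y**2 - 10*y - 32; no integer root y with |y| ≤ 4.
  x = -2: f_y(-2, y) = 6*y**2 - 10*y - 21; no integer root y with |y| ≤ 4.
  x = -1: f_y(-1, y) = 6*y**2 - 10*y - 12; no integer root y with |y| ≤ 4.
  x = 0: f_y(0, y) = 6*y**2 - 10*y - 5; no integer root y with |y| ≤ 4.
  x = 1: f_y(1, y) = 6*y**2 - 10*y; vanishes at y ∈ {0}. (1, 0): f_x = -40 ≠ 0.
  x = 2: f_y(2, y) = 6*y**2 - 10*y + 3; no integer root y with |y| ≤ 4.
  x = 3: f_y(3, y) = 6*y**2 - 10*y + 4; vanishes at y ∈ {1}. (3, 1): f_x = 0, f = 0 — SINGULAR.
  x = 4: f_y(4, y) = 6*y**2 - 10*y + 3; no integer root y with |y| ≤ 4.
Only singular point on the grid: (3, 1).
Classify: substitute x = 3 + u, y = 1 + v and expand: f = -3*u**3 - u**2*v + 2*v**3 + v**2.
No constant or linear terms (consistent with a singular point). Quadratic part: v**2. Cubic part: -3*u**3 - u**2*v + 2*v**3.
The quadratic part v**2 is a perfect square, so there is a single (double) tangent line v = 0, i.e. y = 1. Restricting the cubic part to that line (v = 0) leaves -3*u**3 ≠ 0, so f is not divisible by v and the branch is v² ≈ 3*u**3 to lowest order — this is a cusp.
Classification: cusp.


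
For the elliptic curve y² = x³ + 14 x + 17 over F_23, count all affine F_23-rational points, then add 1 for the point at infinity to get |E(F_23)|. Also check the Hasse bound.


Affine points = {(1, 3), (1, 20), (6, 8), (6, 15), (12, 2), (12, 21), (13, 2), (13, 21), (14, 6), (14, 17), (16, 6), (16, 17), (17, 4), (17, 19), (18, 11), (18, 12), (19, 9), (19, 14), (21, 2), (21, 21), (22, 5), (22, 18)}; affine count = 22; |E(F_23)| = 23.

Discriminant check: Δ ∝ 4a³ + 27b² = 4·14³ + 27·17² = 4·2744 + 27·289 ≡ 11 (mod 23). Nonzero ⇒ E is nonsingular.
For each x ∈ F_23, compute rhs = x³ + 14·x + 17 mod 23, then count y ∈ F_23 with y² ≡ rhs.
  x = 0: rhs = 17, matching y values: none (0 points).
  x = 1: rhs = 9, matching y values: 3, 20 (2 points).
  x = 2: rhs = 7, matching y values: none (0 points).
  x = 3: rhs = 17, matching y values: none (0 points).
  x = 4: rhs = 22, matching y values: none (0 points).
  x = 5: rhs = 5, matching y values: none (0 points).
  x = 6: rhs = 18, matching y values: 8, 15 (2 points).
  x = 7: rhs = 21, matching y values: none (0 points).
  x = 8: rhs = 20, matching y values: none (0 points).
  x = 9: rhs = 21, matching y values: none (0 points).
  x = 10: rhs = 7, matching y values: none (0 points).
  x = 11: rhs = 7, matching y values: none (0 points).
  x = 12: rhs = 4, matching y values: 2, 21 (2 points).
  x = 13: rhs = 4, matching y values: 2, 21 (2 points).
  x = 14: rhs = 13, matching y values: 6, 17 (2 points).
  x = 15: rhs = 14, matching y values: none (0 points).
  x = 16: rhs = 13, matching y values: 6, 17 (2 points).
  x = 17: rhs = 16, matching y values: 4, 19 (2 points).
  x = 18: rhs = 6, matching y values: 11, 12 (2 points).
  x = 19: rhs = 12, matching y values: 9, 14 (2 points).
  x = 20: rhs = 17, matching y values: none (0 points).
  x = 21: rhs = 4, matching y values: 2, 21 (2 points).
  x = 22: rhs = 2, matching y values: 5, 18 (2 points).
Total affine count: 22.
Full point count |E(F_23)| = 22 + 1 = 23.
Hasse bound: |23 − (23+1)| = |-1| = 1 ≤ 2√23 ≈ 9.5917 ✓.


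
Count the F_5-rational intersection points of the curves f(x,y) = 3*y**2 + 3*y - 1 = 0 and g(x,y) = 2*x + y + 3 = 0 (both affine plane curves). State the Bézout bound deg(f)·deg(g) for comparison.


Common zeros: {(2, 3), (3, 1)}; count = 2; Bézout bound = 2.

deg(f) = 2, deg(g) = 1, so Bézout bound = 2.
Scan x ∈ F_5. For each x, list the y ∈ F_5 with f(x, y) ≡ 0 and those with g(x, y) ≡ 0 (mod 5); the common zeros in that column are the intersection.
  x = 0: f ≡ 0 at y ∈ {1, 3}; g ≡ 0 at y ∈ {2}; common: ∅.
  x = 1: f ≡ 0 at y ∈ {1, 3}; g ≡ 0 at y ∈ {0}; common: ∅.
  x = 2: f ≡ 0 at y ∈ {1, 3}; g ≡ 0 at y ∈ {3}; common: {3}.
  x = 3: f ≡ 0 at y ∈ {1, 3}; g ≡ 0 at y ∈ {1}; common: {1}.
  x = 4: f ≡ 0 at y ∈ {1, 3}; g ≡ 0 at y ∈ {4}; common: ∅.
Collecting: common zeros = {(2, 3), (3, 1)}, so the count is 2.
Comparison with the Bézout bound: 2 ≤ 2 = deg(f)·deg(g), as expected for curves with no common component (the bound is attained).


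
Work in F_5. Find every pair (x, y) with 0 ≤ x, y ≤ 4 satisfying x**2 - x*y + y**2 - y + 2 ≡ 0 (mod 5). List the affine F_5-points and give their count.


Affine F_5-points: {(2, 4)}; count = 1.

For each of the 25 pairs (x, y) ∈ F_5², evaluate f(x, y) mod 5. Record the zeros.
  x = 0: [0↦2, 1↦2, 2↦4, 3↦3, 4↦4]  zeros at y ∈ ∅
  x = 1: [0↦3, 1↦2, 2↦3, 3↦1, 4↦1]  zeros at y ∈ ∅
  x = 2: [0↦1, 1↦4, 2↦4, 3↦1, 4↦0]  zeros at y ∈ {4}
  x = 3: [0↦1, 1↦3, 2↦2, 3↦3, 4↦1]  zeros at y ∈ ∅
  x = 4: [0↦3, 1↦4, 2↦2, 3↦2, 4↦4]  zeros at y ∈ ∅
Collecting zeros: affine points = {(2, 4)}.
Total count |C(F_5)_aff| = 1.


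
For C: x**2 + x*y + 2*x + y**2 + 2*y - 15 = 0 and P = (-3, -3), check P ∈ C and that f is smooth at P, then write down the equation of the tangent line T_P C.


Tangent line at P: -7*x - 7*y - 42 = 0.

Step 1: f(-3, -3) = 0, so P lies on C.
Step 2: partial derivatives
  f_x(x, y) = 2*x + y + 2, f_y(x, y) = x + 2*y + 2.
  f_x(P) = -7, f_y(P) = -7 (gradient nonzero, so P is smooth).
Step 3: tangent line at P: -7·(x − -3) + -7·(y − -3) = 0.
Expanding: -7*x - 7*y - 42 = 0.


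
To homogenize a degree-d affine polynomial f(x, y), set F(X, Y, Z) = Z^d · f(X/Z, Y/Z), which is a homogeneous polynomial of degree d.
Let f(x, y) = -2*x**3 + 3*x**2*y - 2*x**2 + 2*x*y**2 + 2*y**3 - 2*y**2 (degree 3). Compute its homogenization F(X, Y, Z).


F(X, Y, Z) = -2*X**3 + 3*X**2*Y - 2*X**2*Z + 2*X*Y**2 + 2*Y**3 - 2*Y**2*Z

deg(f) = 3.
Substitute x = X/Z, y = Y/Z into f, then multiply by Z^3.
  monomial -2·x^3·y^0 ↦ -2·X^3·Y^0·Z^0.
  monomial 3·x^2·y^1 ↦ 3·X^2·Y^1·Z^0.
  monomial -2·x^2·y^0 ↦ -2·X^2·Y^0·Z^1.
  monomial 2·x^1·y^2 ↦ 2·X^1·Y^2·Z^0.
  monomial 2·x^0·y^3 ↦ 2·X^0·Y^3·Z^0.
  monomial -2·x^0·y^2 ↦ -2·X^0·Y^2·Z^1.
Collecting: F(X, Y, Z) = -2*X**3 + 3*X**2*Y - 2*X**2*Z + 2*X*Y**2 + 2*Y**3 - 2*Y**2*Z.


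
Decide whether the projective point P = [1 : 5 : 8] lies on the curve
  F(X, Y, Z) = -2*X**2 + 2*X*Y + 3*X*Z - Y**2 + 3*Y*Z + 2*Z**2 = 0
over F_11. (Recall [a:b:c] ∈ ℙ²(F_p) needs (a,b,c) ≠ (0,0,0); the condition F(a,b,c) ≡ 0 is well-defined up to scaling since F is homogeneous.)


F(1,5,8) ≡ 2 (mod 11); P is NOT on the curve.

Evaluate F(1, 5, 8) term-by-term (mod 11).
  -2*X**2 ↦ -2·1·1·1 = -2
  2*X*Y ↦ 2·1·5·1 = 10
  3*X*Z ↦ 3·1·1·8 = 24
  -Y**2 ↦ -1·1·25·1 = -25
  3*Y*Z ↦ 3·1·5·8 = 120
  2*Z**2 ↦ 2·1·1·64 = 128
Sum: F(1, 5, 8) = (-2) + (10) + (24) + (-25) + (120) + (128) = 255.
Reducing mod 11: 255 ≡ 2 (mod 11).
Since F(a, b, c) ≡ 2 ≠ 0 (mod 11), P does NOT lie on the curve.


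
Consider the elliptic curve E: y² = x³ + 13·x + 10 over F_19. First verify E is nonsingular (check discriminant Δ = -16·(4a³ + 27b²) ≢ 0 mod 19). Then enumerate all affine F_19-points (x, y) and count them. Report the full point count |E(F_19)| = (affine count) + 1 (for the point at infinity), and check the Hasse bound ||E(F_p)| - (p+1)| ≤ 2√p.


Affine points = {(1, 9), (1, 10), (2, 5), (2, 14), (3, 0), (6, 0), (7, 8), (7, 11), (9, 1), (9, 18), (10, 0), (13, 1), (13, 18), (16, 1), (16, 18)}; affine count = 15; |E(F_19)| = 16.

Discriminant check: Δ ∝ 4a³ + 27b² = 4·13³ + 27·10² = 4·2197 + 27·100 ≡ 12 (mod 19). Nonzero ⇒ E is nonsingular.
For each x ∈ F_19, compute rhs = x³ + 13·x + 10 mod 19, then count y ∈ F_19 with y² ≡ rhs.
  x = 0: rhs = 10, matching y values: none (0 points).
  x = 1: rhs = 5, matching y values: 9, 10 (2 points).
  x = 2: rhs = 6, matching y values: 5, 14 (2 points).
  x = 3: rhs = 0, matching y values: 0 (1 points).
  x = 4: rhs = 12, matching y values: none (0 points).
  x = 5: rhs = 10, matching y values: none (0 points).
  x = 6: rhs = 0, matching y values: 0 (1 points).
  x = 7: rhs = 7, matching y values: 8, 11 (2 points).
  x = 8: rhs = 18, matching y values: none (0 points).
  x = 9: rhs = 1, matching y values: 1, 18 (2 points).
  x = 10: rhs = 0, matching y values: 0 (1 points).
  x = 11: rhs = 2, matching y values: none (0 points).
  x = 12: rhs = 13, matching y values: none (0 points).
  x = 13: rhs = 1, matching y values: 1, 18 (2 points).
  x = 14: rhs = 10, matching y values: none (0 points).
  x = 15: rhs = 8, matching y values: none (0 points).
  x = 16: rhs = 1, matching y values: 1, 18 (2 points).
  x = 17: rhs = 14, matching y values: none (0 points).
  x = 18: rhs = 15, matching y values: none (0 points).
Total affine count: 15.
Full point count |E(F_19)| = 15 + 1 = 16.
Hasse bound: |16 − (19+1)| = |-4| = 4 ≤ 2√19 ≈ 8.7178 ✓.


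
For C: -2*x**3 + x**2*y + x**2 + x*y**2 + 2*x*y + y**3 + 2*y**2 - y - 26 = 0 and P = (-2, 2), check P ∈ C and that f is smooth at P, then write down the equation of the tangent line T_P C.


Tangent line at P: -28*x + 11*y - 78 = 0.

Step 1: f(-2, 2) = 0, so P lies on C.
Step 2: partial derivatives
  f_x(x, y) = -6*x**2 + 2*x*y + 2*x + y**2 + 2*y, f_y(x, y) = x**2 + 2*x*y + 2*x + 3*y**2 + 4*y - 1.
  f_x(P) = -28, f_y(P) = 11 (gradient nonzero, so P is smooth).
Step 3: tangent line at P: -28·(x − -2) + 11·(y − 2) = 0.
Expanding: -28*x + 11*y - 78 = 0.


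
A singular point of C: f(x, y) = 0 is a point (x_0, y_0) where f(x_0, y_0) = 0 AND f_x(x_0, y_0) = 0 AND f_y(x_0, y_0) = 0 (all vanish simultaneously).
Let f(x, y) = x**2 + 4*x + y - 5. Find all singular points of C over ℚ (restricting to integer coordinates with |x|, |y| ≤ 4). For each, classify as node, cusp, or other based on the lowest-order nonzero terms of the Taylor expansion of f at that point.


No singular points in the scanned grid; C is smooth there.

Compute partial derivatives:
  f_x = 2*x + 4.
  f_y = 1.
f_y = 1 is a nonzero constant, so f_y never vanishes: no point (x, y) can satisfy f = f_x = f_y = 0. In particular no (x, y) ∈ {−4, ..., 4}² is singular; the curve is smooth.


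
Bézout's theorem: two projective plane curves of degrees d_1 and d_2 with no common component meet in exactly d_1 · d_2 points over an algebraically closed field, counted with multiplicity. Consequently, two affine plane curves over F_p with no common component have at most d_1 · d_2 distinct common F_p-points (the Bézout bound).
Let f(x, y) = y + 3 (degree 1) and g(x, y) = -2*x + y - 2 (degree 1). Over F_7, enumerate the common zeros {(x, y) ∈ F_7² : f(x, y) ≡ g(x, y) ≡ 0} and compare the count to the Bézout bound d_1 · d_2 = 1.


Common zeros: {(1, 4)}; count = 1; Bézout bound = 1.

deg(f) = 1, deg(g) = 1, so Bézout bound = 1.
Scan x ∈ F_7. For each x, list the y ∈ F_7 with f(x, y) ≡ 0 and those with g(x, y) ≡ 0 (mod 7); the common zeros in that column are the intersection.
  x = 0: f ≡ 0 at y ∈ {4}; g ≡ 0 at y ∈ {2}; common: ∅.
  x = 1: f ≡ 0 at y ∈ {4}; g ≡ 0 at y ∈ {4}; common: {4}.
  x = 2: f ≡ 0 at y ∈ {4}; g ≡ 0 at y ∈ {6}; common: ∅.
  x = 3: f ≡ 0 at y ∈ {4}; g ≡ 0 at y ∈ {1}; common: ∅.
  x = 4: f ≡ 0 at y ∈ {4}; g ≡ 0 at y ∈ {3}; common: ∅.
  x = 5: f ≡ 0 at y ∈ {4}; g ≡ 0 at y ∈ {5}; common: ∅.
  x = 6: f ≡ 0 at y ∈ {4}; g ≡ 0 at y ∈ {0}; common: ∅.
Collecting: common zeros = {(1, 4)}, so the count is 1.
Comparison with the Bézout bound: 1 ≤ 1 = deg(f)·deg(g), as expected for curves with no common component (the bound is attained).


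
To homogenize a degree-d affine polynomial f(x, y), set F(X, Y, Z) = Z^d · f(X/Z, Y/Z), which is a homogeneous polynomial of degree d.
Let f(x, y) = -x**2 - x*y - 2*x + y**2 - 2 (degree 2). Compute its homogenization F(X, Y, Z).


F(X, Y, Z) = -X**2 - X*Y - 2*X*Z + Y**2 - 2*Z**2

deg(f) = 2.
Substitute x = X/Z, y = Y/Z into f, then multiply by Z^2.
  monomial -1·x^2·y^0 ↦ -1·X^2·Y^0·Z^0.
  monomial -1·x^1·y^1 ↦ -1·X^1·Y^1·Z^0.
  monomial -2·x^1·y^0 ↦ -2·X^1·Y^0·Z^1.
  monomial 1·x^0·y^2 ↦ 1·X^0·Y^2·Z^0.
  monomial -2·x^0·y^0 ↦ -2·X^0·Y^0·Z^2.
Collecting: F(X, Y, Z) = -X**2 - X*Y - 2*X*Z + Y**2 - 2*Z**2.


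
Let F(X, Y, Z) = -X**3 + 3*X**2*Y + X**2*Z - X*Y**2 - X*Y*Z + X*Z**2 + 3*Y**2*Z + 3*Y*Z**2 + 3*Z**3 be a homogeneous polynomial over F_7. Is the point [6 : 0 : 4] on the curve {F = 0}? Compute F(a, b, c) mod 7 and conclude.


F(6,0,4) ≡ 6 (mod 7); P is NOT on the curve.

Evaluate F(6, 0, 4) term-by-term (mod 7).
  -X**3 ↦ -1·216·1·1 = -216
  3*X**2*Y ↦ 3·36·0·1 = 0
  X**2*Z ↦ 1·36·1·4 = 144
  -X*Y**2 ↦ -1·6·0·1 = 0
  -X*Y*Z ↦ -1·6·0·4 = 0
  X*Z**2 ↦ 1·6·1·16 = 96
  3*Y**2*Z ↦ 3·1·0·4 = 0
  3*Y*Z**2 ↦ 3·1·0·16 = 0
  3*Z**3 ↦ 3·1·1·64 = 192
Sum: F(6, 0, 4) = (-216) + (0) + (144) + (0) + (0) + (96) + (0) + (0) + (192) = 216.
Reducing mod 7: 216 ≡ 6 (mod 7).
Since F(a, b, c) ≡ 6 ≠ 0 (mod 7), P does NOT lie on the curve.
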